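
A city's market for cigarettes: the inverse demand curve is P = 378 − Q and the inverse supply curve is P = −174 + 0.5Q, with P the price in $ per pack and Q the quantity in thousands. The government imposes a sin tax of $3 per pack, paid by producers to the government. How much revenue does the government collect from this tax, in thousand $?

Tax revenue = $1098 thousand.

Inverting to Q(P) form: Qd = 378 − P; Qs = 2P + 348.
Before the tax: set 378 − P = 2P + 348 → P* = $10, Q* = 368.
With the tax collected from producers, supply shifts: Qs = 2(P − 3) + 348.
Solving gives Q = 366 with buyers paying $12 and producers receiving $9 (the $3 wedge).
Revenue = t · Q = 3 · 366 = $1098.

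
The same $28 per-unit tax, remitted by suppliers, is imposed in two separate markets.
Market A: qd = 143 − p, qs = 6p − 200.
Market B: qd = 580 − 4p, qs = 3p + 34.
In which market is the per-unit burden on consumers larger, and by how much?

Market A: pre-tax p* = $49, q* = 94; post-tax q = 70; per-unit burden on consumers = $24.
Market B: pre-tax p* = $78, q* = 268; post-tax q = 220; per-unit burden on consumers = $12.
Difference: $24 vs $12 → market A is larger by $12.

Market A, by $12.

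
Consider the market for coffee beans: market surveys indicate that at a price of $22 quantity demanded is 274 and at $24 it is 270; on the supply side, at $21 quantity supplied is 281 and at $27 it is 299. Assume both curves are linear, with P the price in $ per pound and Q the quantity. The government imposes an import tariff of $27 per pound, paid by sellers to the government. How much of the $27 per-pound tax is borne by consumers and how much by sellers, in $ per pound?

Demand slope: (270 − 274)/(24 − 22) = -2, so Qd = 318 − 2P.
Supply slope: (299 − 281)/(27 − 21) = 3, so Qs = 3P + 218.
Without the tax, 318 − 2P = 3P + 218 gives 5P = 100, so P* = $20 and Q* = 278.
With the tax collected from sellers, supply shifts: Qs = 3(P − 27) + 218.
New equilibrium: consumers pay $36.2, sellers receive $9.2, Q = 245.6. (Wedge: Pb − Ps = 27.)
Burden on consumers: $16.2; on sellers: $10.8. (They sum to $27.)
The less price-elastic side of the market bears the larger share of a per-unit tax.

Consumers bear $16.2 per pound; sellers bear $10.8 per pound.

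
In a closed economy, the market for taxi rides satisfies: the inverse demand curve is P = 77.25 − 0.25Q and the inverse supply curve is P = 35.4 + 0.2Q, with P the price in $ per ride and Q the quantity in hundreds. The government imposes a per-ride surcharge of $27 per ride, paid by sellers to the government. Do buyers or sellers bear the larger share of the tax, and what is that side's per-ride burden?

Buyers bear the larger share: $15 per ride.

Rewrite in direct form: Qd = 309 − 4P and Qs = 5P − 177.
Before the tax: set 309 − 4P = 5P − 177 → P* = $54, Q* = 93.
With the tax collected from sellers, supply shifts: Qs = 5(P − 27) − 177.
Solving gives Q = 33 with buyers paying $69 and sellers receiving $42 (the $27 wedge).
Per-ride burden: buyers $15, sellers $12.
Buyers take the larger share because demand is less price-elastic here (demand slope 4 vs supply slope 5).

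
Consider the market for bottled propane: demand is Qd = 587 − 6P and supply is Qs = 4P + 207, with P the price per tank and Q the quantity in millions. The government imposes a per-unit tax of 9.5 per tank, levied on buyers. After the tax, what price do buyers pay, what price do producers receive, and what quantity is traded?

Before the tax: set 587 − 6P = 4P + 207 → P* = 38, Q* = 359.
With the tax collected from buyers, demand (in seller-price terms) shifts: Qd = 587 − 6(P + 9.5).
Solving gives Q = 336.2 with buyers paying 41.8 and producers receiving 32.3 (the 9.5 wedge).
The less price-elastic side of the market bears the larger share of a per-unit tax.

Buyers pay 41.8; producers receive 32.3; quantity = 336.2.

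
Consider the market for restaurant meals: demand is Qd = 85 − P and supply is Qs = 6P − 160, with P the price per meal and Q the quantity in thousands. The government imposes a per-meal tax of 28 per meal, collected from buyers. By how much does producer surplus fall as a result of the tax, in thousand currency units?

Producer surplus falls by 152 thousand.

Without the tax, 85 − P = 6P − 160 gives 7P = 245, so P* = 35 and Q* = 50.
With the tax collected from buyers, demand (in seller-price terms) shifts: Qd = 85 − (P + 28).
New equilibrium: buyers pay 59, producers receive 31, Q = 26. (Wedge: Pb − Ps = 28.)
ΔPS is the trapezoid between Q = 26 and Q = 50 of height 4: ½ · (50 + 26) · 4 = 152.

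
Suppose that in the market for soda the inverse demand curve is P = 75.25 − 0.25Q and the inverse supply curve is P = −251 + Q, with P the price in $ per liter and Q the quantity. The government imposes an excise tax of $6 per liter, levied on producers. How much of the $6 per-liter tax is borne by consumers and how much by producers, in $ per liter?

Consumers bear $1.2 per liter; producers bear $4.8 per liter.

Inverting to Q(P) form: Qd = 301 − 4P; Qs = P + 251.
Without the tax, 301 − 4P = P + 251 gives 5P = 50, so P* = $10 and Q* = 261.
With the tax collected from producers, supply shifts: Qs = (P − 6) + 251.
Solving gives Q = 256.2 with consumers paying $11.2 and producers receiving $5.2 (the $6 wedge).
Burden on consumers: $1.2; on producers: $4.8. (They sum to $6.)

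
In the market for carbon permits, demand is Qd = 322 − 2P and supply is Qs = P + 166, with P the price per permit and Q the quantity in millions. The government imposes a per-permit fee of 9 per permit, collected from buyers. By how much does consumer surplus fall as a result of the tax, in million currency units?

Consumer surplus falls by 645 million.

Before the tax: set 322 − 2P = P + 166 → P* = 52, Q* = 218.
With the tax collected from buyers, demand (in seller-price terms) shifts: Qd = 322 − 2(P + 9).
Solving gives Q = 212 with buyers paying 55 and sellers receiving 46 (the 9 wedge).
ΔCS is the trapezoid between Q = 212 and Q = 218 of height 3: ½ · (218 + 212) · 3 = 645.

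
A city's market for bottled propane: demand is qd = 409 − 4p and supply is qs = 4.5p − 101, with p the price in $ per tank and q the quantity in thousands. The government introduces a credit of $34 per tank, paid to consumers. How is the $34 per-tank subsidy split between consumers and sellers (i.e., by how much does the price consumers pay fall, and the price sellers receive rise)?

Consumers gain $18 per tank; sellers gain $16 per tank.

Without the subsidy, 409 − 4p = 4.5p − 101 gives 8.5p = 510, so p* = $60 and q* = 169.
With a per-unit subsidy paid to consumers, each effectively pays p − 34, so demand becomes qd = 409 − 4(p − 34).
New equilibrium: consumers pay $42, sellers receive $76, q = 241. (Wedge: pb − ps = −34.)
Gain to consumers: $18; to sellers: $16. (They sum to $34.)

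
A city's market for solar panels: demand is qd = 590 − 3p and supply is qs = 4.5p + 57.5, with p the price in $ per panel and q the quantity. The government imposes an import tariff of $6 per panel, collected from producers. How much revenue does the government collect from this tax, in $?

Tax revenue = $2197.2.

Before the tax: set 590 − 3p = 4.5p + 57.5 → p* = $71, q* = 377.
With the tax collected from producers, supply shifts: qs = 4.5(p − 6) + 57.5.
Solving gives q = 366.2 with buyers paying $74.6 and producers receiving $68.6 (the $6 wedge).
Revenue = t · Q = 6 · 366.2 = $2197.2.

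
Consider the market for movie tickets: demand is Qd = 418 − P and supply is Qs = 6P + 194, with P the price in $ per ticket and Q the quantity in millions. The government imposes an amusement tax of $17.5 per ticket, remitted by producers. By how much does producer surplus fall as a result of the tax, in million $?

Before the tax: set 418 − P = 6P + 194 → P* = $32, Q* = 386.
With the tax collected from producers, supply shifts: Qs = 6(P − 17.5) + 194.
Solving gives Q = 371 with buyers paying $47 and producers receiving $29.5 (the $17.5 wedge).
ΔPS is the trapezoid between Q = 371 and Q = 386 of height $2.5: ½ · (386 + 371) · 2.5 = $946.25.

Producer surplus falls by $946.25 million.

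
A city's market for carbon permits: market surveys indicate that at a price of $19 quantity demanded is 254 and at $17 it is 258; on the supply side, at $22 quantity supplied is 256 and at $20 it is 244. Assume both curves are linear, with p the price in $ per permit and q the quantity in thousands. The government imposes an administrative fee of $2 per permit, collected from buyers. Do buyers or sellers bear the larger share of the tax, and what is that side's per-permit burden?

Demand slope: (258 − 254)/(17 − 19) = -2, so qd = 292 − 2p.
Supply slope: (244 − 256)/(20 − 22) = 6, so qs = 6p + 124.
Without the tax, 292 − 2p = 6p + 124 gives 8p = 168, so p* = $21 and q* = 250.
With the tax collected from buyers, demand (in seller-price terms) shifts: qd = 292 − 2(p + 2).
New equilibrium: buyers pay $22.5, sellers receive $20.5, q = 247. (Wedge: pb − ps = 2.)
Per-permit burden: buyers $1.5, sellers $0.5.
Buyers take the larger share because demand is less price-elastic here (demand slope 2 vs supply slope 6).
The less price-elastic side of the market bears the larger share of a per-unit tax.

Buyers bear the larger share: $1.5 per permit.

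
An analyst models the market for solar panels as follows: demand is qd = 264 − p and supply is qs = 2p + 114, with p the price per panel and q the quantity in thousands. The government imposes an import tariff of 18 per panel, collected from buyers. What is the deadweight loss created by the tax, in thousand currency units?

Deadweight loss = 108 thousand.

Without the tax, 264 − p = 2p + 114 gives 3p = 150, so p* = 50 and q* = 214.
With the tax collected from buyers, demand (in seller-price terms) shifts: qd = 264 − (p + 18).
Solving gives q = 202 with buyers paying 62 and producers receiving 44 (the 18 wedge).
Quantity falls by |ΔQ| = |214 − 202| = 12.
DWL = ½ · t · |ΔQ| = ½ · 18 · 12 = 108.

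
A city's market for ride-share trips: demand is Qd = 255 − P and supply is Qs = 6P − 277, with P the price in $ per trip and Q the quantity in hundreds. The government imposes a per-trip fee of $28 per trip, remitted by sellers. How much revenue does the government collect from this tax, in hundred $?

Without the tax, 255 − P = 6P − 277 gives 7P = 532, so P* = $76 and Q* = 179.
With the tax collected from sellers, supply shifts: Qs = 6(P − 28) − 277.
Solving gives Q = 155 with buyers paying $100 and sellers receiving $72 (the $28 wedge).
Revenue = t · Q = 28 · 155 = $4340.

Tax revenue = $4340 hundred.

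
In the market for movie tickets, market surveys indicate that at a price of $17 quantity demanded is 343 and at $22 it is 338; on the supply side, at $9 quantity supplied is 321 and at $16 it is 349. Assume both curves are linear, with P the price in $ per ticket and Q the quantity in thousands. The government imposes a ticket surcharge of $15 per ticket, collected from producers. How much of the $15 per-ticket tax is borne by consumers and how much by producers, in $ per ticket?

Consumers bear $12 per ticket; producers bear $3 per ticket.

Demand slope: (338 − 343)/(22 − 17) = -1, so Qd = 360 − P.
Supply slope: (349 − 321)/(16 − 9) = 4, so Qs = 4P + 285.
Without the tax, 360 − P = 4P + 285 gives 5P = 75, so P* = $15 and Q* = 345.
With the tax collected from producers, supply shifts: Qs = 4(P − 15) + 285.
Solving gives Q = 333 with consumers paying $27 and producers receiving $12 (the $15 wedge).
Burden on consumers: $12; on producers: $3. (They sum to $15.)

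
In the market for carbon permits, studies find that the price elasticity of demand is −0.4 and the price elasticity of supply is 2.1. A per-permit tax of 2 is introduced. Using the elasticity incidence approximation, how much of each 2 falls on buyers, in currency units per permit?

Incidence ratio: buyers' share ≈ εs / (εs + |εd|) = 2.1 / (2.1 + 0.4) = 0.84.
So buyers bear ≈ 0.84 × 2 = 1.68; producers bear 0.32.

Buyers bear ≈ 1.68 per permit.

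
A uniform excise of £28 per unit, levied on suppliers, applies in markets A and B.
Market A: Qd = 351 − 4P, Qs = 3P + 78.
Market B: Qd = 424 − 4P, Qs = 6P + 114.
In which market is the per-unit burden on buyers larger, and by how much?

Market B, by £4.8.

Market A: pre-tax P* = £39, Q* = 195; post-tax Q = 147; per-unit burden on buyers = £12.
Market B: pre-tax P* = £31, Q* = 300; post-tax Q = 232.8; per-unit burden on buyers = £16.8.
Difference: £12 vs £16.8 → market B is larger by £4.8.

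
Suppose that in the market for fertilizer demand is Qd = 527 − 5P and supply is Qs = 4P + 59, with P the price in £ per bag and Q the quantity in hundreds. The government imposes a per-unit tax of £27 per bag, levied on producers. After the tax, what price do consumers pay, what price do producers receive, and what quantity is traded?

Consumers pay £64; producers receive £37; quantity = 207.

Before the tax: set 527 − 5P = 4P + 59 → P* = £52, Q* = 267.
With the tax collected from producers, supply shifts: Qs = 4(P − 27) + 59.
Solving gives Q = 207 with consumers paying £64 and producers receiving £37 (the £27 wedge).
The less price-elastic side of the market bears the larger share of a per-unit tax.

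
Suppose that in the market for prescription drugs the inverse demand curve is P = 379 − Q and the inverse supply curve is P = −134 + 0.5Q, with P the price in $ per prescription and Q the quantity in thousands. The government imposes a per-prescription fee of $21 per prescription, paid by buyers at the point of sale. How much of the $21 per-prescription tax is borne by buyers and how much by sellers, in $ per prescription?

Rewrite in direct form: Qd = 379 − P and Qs = 2P + 268.
Before the tax: set 379 − P = 2P + 268 → P* = $37, Q* = 342.
With the tax collected from buyers, demand (in seller-price terms) shifts: Qd = 379 − (P + 21).
New equilibrium: buyers pay $51, sellers receive $30, Q = 328. (Wedge: Pb − Ps = 21.)
Burden on buyers: $14; on sellers: $7. (They sum to $21.)

Buyers bear $14 per prescription; sellers bear $7 per prescription.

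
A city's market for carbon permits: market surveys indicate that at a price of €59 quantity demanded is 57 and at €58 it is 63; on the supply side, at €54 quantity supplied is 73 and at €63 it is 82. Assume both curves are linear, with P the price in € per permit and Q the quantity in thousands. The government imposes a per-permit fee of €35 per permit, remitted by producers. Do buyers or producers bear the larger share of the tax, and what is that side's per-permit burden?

Producers bear the larger share: €30 per permit.

Demand slope: (63 − 57)/(58 − 59) = -6, so Qd = 411 − 6P.
Supply slope: (82 − 73)/(63 − 54) = 1, so Qs = P + 19.
Before the tax: set 411 − 6P = P + 19 → P* = €56, Q* = 75.
With the tax collected from producers, supply shifts: Qs = (P − 35) + 19.
New equilibrium: buyers pay €61, producers receive €26, Q = 45. (Wedge: Pb − Ps = 35.)
Per-permit burden: buyers €5, producers €30.
Producers take the larger share because supply is less price-elastic here (demand slope 6 vs supply slope 1).
The less price-elastic side of the market bears the larger share of a per-unit tax.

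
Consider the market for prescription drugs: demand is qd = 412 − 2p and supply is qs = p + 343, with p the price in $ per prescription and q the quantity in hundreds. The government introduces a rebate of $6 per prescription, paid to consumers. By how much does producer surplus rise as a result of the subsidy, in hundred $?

Producer surplus rises by $1472 hundred.

Before the subsidy: set 412 − 2p = p + 343 → p* = $23, q* = 366.
With a per-unit subsidy paid to consumers, each effectively pays p − 6, so demand becomes qd = 412 − 2(p − 6).
Solving gives q = 370 with consumers paying $21 and producers receiving $27 (the $6 wedge).
ΔPS is the trapezoid between Q = 370 and Q = 366 of height $4: ½ · (366 + 370) · 4 = $1472.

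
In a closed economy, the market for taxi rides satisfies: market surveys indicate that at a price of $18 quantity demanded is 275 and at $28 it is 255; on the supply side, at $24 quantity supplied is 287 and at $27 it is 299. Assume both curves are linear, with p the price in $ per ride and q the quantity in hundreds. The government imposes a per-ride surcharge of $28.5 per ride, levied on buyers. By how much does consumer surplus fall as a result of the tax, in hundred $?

Demand slope: (255 − 275)/(28 − 18) = -2, so qd = 311 − 2p.
Supply slope: (299 − 287)/(27 − 24) = 4, so qs = 4p + 191.
Before the tax: set 311 − 2p = 4p + 191 → p* = $20, q* = 271.
With the tax collected from buyers, demand (in seller-price terms) shifts: qd = 311 − 2(p + 28.5).
Solving gives q = 233 with buyers paying $39 and producers receiving $10.5 (the $28.5 wedge).
ΔCS is the trapezoid between Q = 233 and Q = 271 of height $19: ½ · (271 + 233) · 19 = $4788.

Consumer surplus falls by $4788 hundred.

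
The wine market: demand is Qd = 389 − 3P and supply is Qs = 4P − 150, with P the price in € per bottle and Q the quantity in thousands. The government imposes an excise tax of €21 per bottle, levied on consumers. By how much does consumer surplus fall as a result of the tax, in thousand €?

Consumer surplus falls by €1680 thousand.

Without the tax, 389 − 3P = 4P − 150 gives 7P = 539, so P* = €77 and Q* = 158.
With the tax collected from consumers, demand (in seller-price terms) shifts: Qd = 389 − 3(P + 21).
Solving gives Q = 122 with consumers paying €89 and producers receiving €68 (the €21 wedge).
ΔCS is the trapezoid between Q = 122 and Q = 158 of height €12: ½ · (158 + 122) · 12 = €1680.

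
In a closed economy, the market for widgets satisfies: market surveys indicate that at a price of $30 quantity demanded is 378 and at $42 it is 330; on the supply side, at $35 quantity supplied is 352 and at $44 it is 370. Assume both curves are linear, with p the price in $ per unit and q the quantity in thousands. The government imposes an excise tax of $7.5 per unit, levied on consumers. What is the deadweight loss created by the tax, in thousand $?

Demand slope: (330 − 378)/(42 − 30) = -4, so qd = 498 − 4p.
Supply slope: (370 − 352)/(44 − 35) = 2, so qs = 2p + 282.
Before the tax: set 498 − 4p = 2p + 282 → p* = $36, q* = 354.
With the tax collected from consumers, demand (in seller-price terms) shifts: qd = 498 − 4(p + 7.5).
Solving gives q = 344 with consumers paying $38.5 and sellers receiving $31 (the $7.5 wedge).
Quantity falls by |ΔQ| = |354 − 344| = 10.
DWL = ½ · t · |ΔQ| = ½ · 7.5 · 10 = $37.5.

Deadweight loss = $37.5 thousand.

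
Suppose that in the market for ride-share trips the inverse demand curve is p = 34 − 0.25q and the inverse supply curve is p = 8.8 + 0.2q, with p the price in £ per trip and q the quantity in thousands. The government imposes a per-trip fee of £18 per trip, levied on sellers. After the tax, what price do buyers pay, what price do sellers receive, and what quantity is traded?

Rewrite in direct form: qd = 136 − 4p and qs = 5p − 44.
Without the tax, 136 − 4p = 5p − 44 gives 9p = 180, so p* = £20 and q* = 56.
With the tax collected from sellers, supply shifts: qs = 5(p − 18) − 44.
Solving gives q = 16 with buyers paying £30 and sellers receiving £12 (the £18 wedge).

Buyers pay £30; sellers receive £12; quantity = 16.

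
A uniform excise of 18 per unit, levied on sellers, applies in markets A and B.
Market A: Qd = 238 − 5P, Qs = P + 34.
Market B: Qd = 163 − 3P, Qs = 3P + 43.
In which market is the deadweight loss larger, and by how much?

Market B, by 108.

Market A: pre-tax P* = 34, Q* = 68; post-tax Q = 53; deadweight loss = 135.
Market B: pre-tax P* = 20, Q* = 103; post-tax Q = 76; deadweight loss = 243.
Difference: 135 vs 243 → market B is larger by 108.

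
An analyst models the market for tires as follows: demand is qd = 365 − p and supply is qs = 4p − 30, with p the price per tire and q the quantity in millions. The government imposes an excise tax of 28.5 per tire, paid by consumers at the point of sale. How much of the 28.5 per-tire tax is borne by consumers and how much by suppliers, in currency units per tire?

Consumers bear 22.8 per tire; suppliers bear 5.7 per tire.

Before the tax: set 365 − p = 4p − 30 → p* = 79, q* = 286.
With the tax collected from consumers, demand (in seller-price terms) shifts: qd = 365 − (p + 28.5).
New equilibrium: consumers pay 101.8, suppliers receive 73.3, q = 263.2. (Wedge: pb − ps = 28.5.)
Burden on consumers: 22.8; on suppliers: 5.7. (They sum to 28.5.)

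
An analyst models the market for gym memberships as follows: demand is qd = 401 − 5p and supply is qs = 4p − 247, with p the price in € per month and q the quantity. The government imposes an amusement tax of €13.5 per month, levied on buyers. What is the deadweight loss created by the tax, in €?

Deadweight loss = €202.5.

Before the tax: set 401 − 5p = 4p − 247 → p* = €72, q* = 41.
With the tax collected from buyers, demand (in seller-price terms) shifts: qd = 401 − 5(p + 13.5).
New equilibrium: buyers pay €78, suppliers receive €64.5, q = 11. (Wedge: pb − ps = 13.5.)
Quantity falls by |ΔQ| = |41 − 11| = 30.
DWL = ½ · t · |ΔQ| = ½ · 13.5 · 30 = €202.5.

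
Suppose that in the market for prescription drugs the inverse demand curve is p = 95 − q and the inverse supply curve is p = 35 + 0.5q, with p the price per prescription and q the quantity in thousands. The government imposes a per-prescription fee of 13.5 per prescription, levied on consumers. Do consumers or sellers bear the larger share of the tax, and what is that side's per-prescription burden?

Rewrite in direct form: qd = 95 − p and qs = 2p − 70.
Before the tax: set 95 − p = 2p − 70 → p* = 55, q* = 40.
With the tax collected from consumers, demand (in seller-price terms) shifts: qd = 95 − (p + 13.5).
Solving gives q = 31 with consumers paying 64 and sellers receiving 50.5 (the 13.5 wedge).
Per-prescription burden: consumers 9, sellers 4.5.
Consumers take the larger share because demand is less price-elastic here (demand slope 1 vs supply slope 2).

Consumers bear the larger share: 9 per prescription.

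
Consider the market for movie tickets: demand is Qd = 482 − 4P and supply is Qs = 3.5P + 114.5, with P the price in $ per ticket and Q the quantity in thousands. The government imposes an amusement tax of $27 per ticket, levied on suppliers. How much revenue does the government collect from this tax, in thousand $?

Tax revenue = $6361.2 thousand.

Without the tax, 482 − 4P = 3.5P + 114.5 gives 7.5P = 367.5, so P* = $49 and Q* = 286.
With the tax collected from suppliers, supply shifts: Qs = 3.5(P − 27) + 114.5.
Solving gives Q = 235.6 with buyers paying $61.6 and suppliers receiving $34.6 (the $27 wedge).
Revenue = t · Q = 27 · 235.6 = $6361.2.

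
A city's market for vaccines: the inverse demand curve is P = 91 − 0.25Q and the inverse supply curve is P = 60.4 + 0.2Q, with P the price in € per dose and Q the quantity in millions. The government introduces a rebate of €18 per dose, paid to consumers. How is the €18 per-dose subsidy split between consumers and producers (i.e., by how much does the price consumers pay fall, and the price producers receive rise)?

Consumers gain €10 per dose; producers gain €8 per dose.

Rewrite in direct form: Qd = 364 − 4P and Qs = 5P − 302.
Without the subsidy, 364 − 4P = 5P − 302 gives 9P = 666, so P* = €74 and Q* = 68.
With a per-unit subsidy paid to consumers, each effectively pays P − 18, so demand becomes Qd = 364 − 4(P − 18).
Solving gives Q = 108 with consumers paying €64 and producers receiving €82 (the €18 wedge).
Gain to consumers: €10; to producers: €8. (They sum to €18.)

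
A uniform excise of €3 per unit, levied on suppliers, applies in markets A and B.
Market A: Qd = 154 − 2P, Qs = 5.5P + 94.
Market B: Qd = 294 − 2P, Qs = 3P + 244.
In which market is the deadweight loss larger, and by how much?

Market A, by €1.2.

Market A: pre-tax P* = €8, Q* = 138; post-tax Q = 133.6; deadweight loss = €6.6.
Market B: pre-tax P* = €10, Q* = 274; post-tax Q = 270.4; deadweight loss = €5.4.
Difference: €6.6 vs €5.4 → market A is larger by €1.2.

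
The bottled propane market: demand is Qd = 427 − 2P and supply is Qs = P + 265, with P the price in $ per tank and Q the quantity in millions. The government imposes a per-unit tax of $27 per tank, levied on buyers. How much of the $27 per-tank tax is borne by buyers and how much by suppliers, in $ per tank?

Before the tax: set 427 − 2P = P + 265 → P* = $54, Q* = 319.
With the tax collected from buyers, demand (in seller-price terms) shifts: Qd = 427 − 2(P + 27).
New equilibrium: buyers pay $63, suppliers receive $36, Q = 301. (Wedge: Pb − Ps = 27.)
Burden on buyers: $9; on suppliers: $18. (They sum to $27.)

Buyers bear $9 per tank; suppliers bear $18 per tank.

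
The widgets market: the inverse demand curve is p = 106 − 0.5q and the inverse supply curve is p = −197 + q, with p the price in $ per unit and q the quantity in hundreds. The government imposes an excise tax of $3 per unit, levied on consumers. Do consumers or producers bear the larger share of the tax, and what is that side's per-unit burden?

Rewrite in direct form: qd = 212 − 2p and qs = p + 197.
Without the tax, 212 − 2p = p + 197 gives 3p = 15, so p* = $5 and q* = 202.
With the tax collected from consumers, demand (in seller-price terms) shifts: qd = 212 − 2(p + 3).
Solving gives q = 200 with consumers paying $6 and producers receiving $3 (the $3 wedge).
Per-unit burden: consumers $1, producers $2.
Producers take the larger share because supply is less price-elastic here (demand slope 2 vs supply slope 1).

Producers bear the larger share: $2 per unit.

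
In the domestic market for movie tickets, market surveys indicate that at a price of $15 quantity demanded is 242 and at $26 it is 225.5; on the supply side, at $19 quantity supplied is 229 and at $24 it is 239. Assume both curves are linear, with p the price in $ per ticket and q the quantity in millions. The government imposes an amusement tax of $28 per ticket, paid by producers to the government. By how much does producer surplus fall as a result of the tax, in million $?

Producer surplus falls by $2652 million.

Demand slope: (225.5 − 242)/(26 − 15) = -1.5, so qd = 264.5 − 1.5p.
Supply slope: (239 − 229)/(24 − 19) = 2, so qs = 2p + 191.
Without the tax, 264.5 − 1.5p = 2p + 191 gives 3.5p = 73.5, so p* = $21 and q* = 233.
With the tax collected from producers, supply shifts: qs = 2(p − 28) + 191.
Solving gives q = 209 with buyers paying $37 and producers receiving $9 (the $28 wedge).
ΔPS is the trapezoid between Q = 209 and Q = 233 of height $12: ½ · (233 + 209) · 12 = $2652.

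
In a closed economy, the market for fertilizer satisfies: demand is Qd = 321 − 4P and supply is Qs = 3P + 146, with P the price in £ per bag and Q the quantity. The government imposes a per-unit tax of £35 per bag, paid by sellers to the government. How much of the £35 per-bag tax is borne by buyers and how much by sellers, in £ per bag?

Buyers bear £15 per bag; sellers bear £20 per bag.

Without the tax, 321 − 4P = 3P + 146 gives 7P = 175, so P* = £25 and Q* = 221.
With the tax collected from sellers, supply shifts: Qs = 3(P − 35) + 146.
Solving gives Q = 161 with buyers paying £40 and sellers receiving £5 (the £35 wedge).
Burden on buyers: £15; on sellers: £20. (They sum to £35.)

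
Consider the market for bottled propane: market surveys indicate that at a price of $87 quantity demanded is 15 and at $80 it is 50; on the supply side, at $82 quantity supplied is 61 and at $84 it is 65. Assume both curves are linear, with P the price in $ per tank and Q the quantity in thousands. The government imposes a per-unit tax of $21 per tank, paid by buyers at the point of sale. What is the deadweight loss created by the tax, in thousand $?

Deadweight loss = $315 thousand.

Demand slope: (50 − 15)/(80 − 87) = -5, so Qd = 450 − 5P.
Supply slope: (65 − 61)/(84 − 82) = 2, so Qs = 2P − 103.
Without the tax, 450 − 5P = 2P − 103 gives 7P = 553, so P* = $79 and Q* = 55.
With the tax collected from buyers, demand (in seller-price terms) shifts: Qd = 450 − 5(P + 21).
New equilibrium: buyers pay $85, producers receive $64, Q = 25. (Wedge: Pb − Ps = 21.)
Quantity falls by |ΔQ| = |55 − 25| = 30.
DWL = ½ · t · |ΔQ| = ½ · 21 · 30 = $315.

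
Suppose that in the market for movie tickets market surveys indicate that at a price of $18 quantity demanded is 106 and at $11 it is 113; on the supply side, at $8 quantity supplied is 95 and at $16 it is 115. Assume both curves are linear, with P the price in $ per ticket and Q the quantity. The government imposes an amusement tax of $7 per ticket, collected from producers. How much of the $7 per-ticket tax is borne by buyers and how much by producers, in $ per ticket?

Buyers bear $5 per ticket; producers bear $2 per ticket.

Demand slope: (113 − 106)/(11 − 18) = -1, so Qd = 124 − P.
Supply slope: (115 − 95)/(16 − 8) = 2.5, so Qs = 2.5P + 75.
Before the tax: set 124 − P = 2.5P + 75 → P* = $14, Q* = 110.
With the tax collected from producers, supply shifts: Qs = 2.5(P − 7) + 75.
New equilibrium: buyers pay $19, producers receive $12, Q = 105. (Wedge: Pb − Ps = 7.)
Burden on buyers: $5; on producers: $2. (They sum to $7.)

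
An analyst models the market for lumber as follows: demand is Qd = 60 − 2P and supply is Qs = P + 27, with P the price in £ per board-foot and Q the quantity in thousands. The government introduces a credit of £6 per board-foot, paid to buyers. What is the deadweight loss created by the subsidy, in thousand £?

Without the subsidy, 60 − 2P = P + 27 gives 3P = 33, so P* = £11 and Q* = 38.
With a per-unit subsidy paid to buyers, each effectively pays P − 6, so demand becomes Qd = 60 − 2(P − 6).
New equilibrium: buyers pay £9, suppliers receive £15, Q = 42. (Wedge: Pb − Ps = −6.)
Quantity rises by |ΔQ| = |38 − 42| = 4.
DWL = ½ · t · |ΔQ| = ½ · 6 · 4 = £12.

Deadweight loss = £12 thousand.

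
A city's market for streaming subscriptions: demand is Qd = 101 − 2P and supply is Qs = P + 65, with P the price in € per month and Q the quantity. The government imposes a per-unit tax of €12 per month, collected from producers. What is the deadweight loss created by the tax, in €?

Before the tax: set 101 − 2P = P + 65 → P* = €12, Q* = 77.
With the tax collected from producers, supply shifts: Qs = (P − 12) + 65.
Solving gives Q = 69 with buyers paying €16 and producers receiving €4 (the €12 wedge).
Quantity falls by |ΔQ| = |77 − 69| = 8.
DWL = ½ · t · |ΔQ| = ½ · 12 · 8 = €48.

Deadweight loss = €48.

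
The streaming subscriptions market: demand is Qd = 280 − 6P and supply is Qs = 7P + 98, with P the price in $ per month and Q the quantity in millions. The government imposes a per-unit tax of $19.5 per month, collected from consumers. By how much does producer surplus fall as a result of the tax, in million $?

Without the tax, 280 − 6P = 7P + 98 gives 13P = 182, so P* = $14 and Q* = 196.
With the tax collected from consumers, demand (in seller-price terms) shifts: Qd = 280 − 6(P + 19.5).
New equilibrium: consumers pay $24.5, producers receive $5, Q = 133. (Wedge: Pb − Ps = 19.5.)
ΔPS is the trapezoid between Q = 133 and Q = 196 of height $9: ½ · (196 + 133) · 9 = $1480.5.

Producer surplus falls by $1480.5 million.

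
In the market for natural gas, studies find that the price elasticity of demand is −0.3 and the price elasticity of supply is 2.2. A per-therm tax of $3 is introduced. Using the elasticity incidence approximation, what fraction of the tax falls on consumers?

Consumers' share ≈ 0.88.

Incidence ratio: consumers' share ≈ εs / (εs + |εd|) = 2.2 / (2.2 + 0.3) = 0.88.
Supply is the more elastic side, so consumers bear the larger share.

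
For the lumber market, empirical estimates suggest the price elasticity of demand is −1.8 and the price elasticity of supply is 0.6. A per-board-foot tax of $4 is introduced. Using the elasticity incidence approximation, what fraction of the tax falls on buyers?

Incidence ratio: buyers' share ≈ εs / (εs + |εd|) = 0.6 / (0.6 + 1.8) = 0.25.
Supply is the less elastic side, so buyers bear the smaller share.

Buyers' share ≈ 0.25.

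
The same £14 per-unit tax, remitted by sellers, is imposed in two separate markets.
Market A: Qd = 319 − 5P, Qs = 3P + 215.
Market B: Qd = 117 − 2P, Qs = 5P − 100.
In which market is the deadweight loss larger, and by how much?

Market A, by £43.75.

Market A: pre-tax P* = £13, Q* = 254; post-tax Q = 227.75; deadweight loss = £183.75.
Market B: pre-tax P* = £31, Q* = 55; post-tax Q = 35; deadweight loss = £140.
Difference: £183.75 vs £140 → market A is larger by £43.75.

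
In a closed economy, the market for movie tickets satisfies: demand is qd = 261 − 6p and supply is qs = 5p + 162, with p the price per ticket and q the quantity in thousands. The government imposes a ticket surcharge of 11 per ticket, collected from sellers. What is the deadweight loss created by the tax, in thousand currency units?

Deadweight loss = 165 thousand.

Without the tax, 261 − 6p = 5p + 162 gives 11p = 99, so p* = 9 and q* = 207.
With the tax collected from sellers, supply shifts: qs = 5(p − 11) + 162.
New equilibrium: buyers pay 14, sellers receive 3, q = 177. (Wedge: pb − ps = 11.)
Quantity falls by |ΔQ| = |207 − 177| = 30.
DWL = ½ · t · |ΔQ| = ½ · 11 · 30 = 165.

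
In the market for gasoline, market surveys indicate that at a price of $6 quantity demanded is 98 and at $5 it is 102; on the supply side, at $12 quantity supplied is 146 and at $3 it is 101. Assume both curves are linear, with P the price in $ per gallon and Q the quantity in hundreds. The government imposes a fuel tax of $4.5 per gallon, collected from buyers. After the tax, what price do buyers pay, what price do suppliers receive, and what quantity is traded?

Demand slope: (102 − 98)/(5 − 6) = -4, so Qd = 122 − 4P.
Supply slope: (101 − 146)/(3 − 12) = 5, so Qs = 5P + 86.
Without the tax, 122 − 4P = 5P + 86 gives 9P = 36, so P* = $4 and Q* = 106.
With the tax collected from buyers, demand (in seller-price terms) shifts: Qd = 122 − 4(P + 4.5).
New equilibrium: buyers pay $6.5, suppliers receive $2, Q = 96. (Wedge: Pb − Ps = 4.5.)
The less price-elastic side of the market bears the larger share of a per-unit tax.

Buyers pay $6.5; suppliers receive $2; quantity = 96.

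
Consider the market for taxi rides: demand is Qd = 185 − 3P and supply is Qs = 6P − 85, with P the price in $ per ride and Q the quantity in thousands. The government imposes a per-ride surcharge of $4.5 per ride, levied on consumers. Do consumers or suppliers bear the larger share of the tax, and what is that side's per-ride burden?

Consumers bear the larger share: $3 per ride.

Without the tax, 185 − 3P = 6P − 85 gives 9P = 270, so P* = $30 and Q* = 95.
With the tax collected from consumers, demand (in seller-price terms) shifts: Qd = 185 − 3(P + 4.5).
Solving gives Q = 86 with consumers paying $33 and suppliers receiving $28.5 (the $4.5 wedge).
Per-ride burden: consumers $3, suppliers $1.5.
Consumers take the larger share because demand is less price-elastic here (demand slope 3 vs supply slope 6).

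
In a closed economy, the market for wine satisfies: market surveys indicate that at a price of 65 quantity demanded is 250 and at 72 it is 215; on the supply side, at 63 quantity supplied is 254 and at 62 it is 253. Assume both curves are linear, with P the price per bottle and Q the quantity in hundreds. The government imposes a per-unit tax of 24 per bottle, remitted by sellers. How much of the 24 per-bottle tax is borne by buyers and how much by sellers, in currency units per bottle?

Buyers bear 4 per bottle; sellers bear 20 per bottle.

Demand slope: (215 − 250)/(72 − 65) = -5, so Qd = 575 − 5P.
Supply slope: (253 − 254)/(62 − 63) = 1, so Qs = P + 191.
Before the tax: set 575 − 5P = P + 191 → P* = 64, Q* = 255.
With the tax collected from sellers, supply shifts: Qs = (P − 24) + 191.
New equilibrium: buyers pay 68, sellers receive 44, Q = 235. (Wedge: Pb − Ps = 24.)
Burden on buyers: 4; on sellers: 20. (They sum to 24.)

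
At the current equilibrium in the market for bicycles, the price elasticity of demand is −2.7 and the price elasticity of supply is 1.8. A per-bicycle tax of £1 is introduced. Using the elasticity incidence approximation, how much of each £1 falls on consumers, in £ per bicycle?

Incidence ratio: consumers' share ≈ εs / (εs + |εd|) = 1.8 / (1.8 + 2.7) = 0.4.
So consumers bear ≈ 0.4 × £1 = £0.4; sellers bear £0.6.

Consumers bear ≈ £0.4 per bicycle.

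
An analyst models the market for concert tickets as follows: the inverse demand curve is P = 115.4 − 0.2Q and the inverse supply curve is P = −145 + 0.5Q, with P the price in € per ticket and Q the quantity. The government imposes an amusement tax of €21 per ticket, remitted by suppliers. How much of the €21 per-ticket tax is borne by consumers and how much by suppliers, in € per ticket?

Consumers bear €6 per ticket; suppliers bear €15 per ticket.

Rewrite in direct form: Qd = 577 − 5P and Qs = 2P + 290.
Before the tax: set 577 − 5P = 2P + 290 → P* = €41, Q* = 372.
With the tax collected from suppliers, supply shifts: Qs = 2(P − 21) + 290.
New equilibrium: consumers pay €47, suppliers receive €26, Q = 342. (Wedge: Pb − Ps = 21.)
Burden on consumers: €6; on suppliers: €15. (They sum to €21.)
The less price-elastic side of the market bears the larger share of a per-unit tax.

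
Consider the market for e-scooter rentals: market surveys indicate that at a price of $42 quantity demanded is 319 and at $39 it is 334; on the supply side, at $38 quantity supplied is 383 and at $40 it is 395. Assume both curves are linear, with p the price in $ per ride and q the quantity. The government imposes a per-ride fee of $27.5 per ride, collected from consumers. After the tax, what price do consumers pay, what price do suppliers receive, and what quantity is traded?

Demand slope: (334 − 319)/(39 − 42) = -5, so qd = 529 − 5p.
Supply slope: (395 − 383)/(40 − 38) = 6, so qs = 6p + 155.
Without the tax, 529 − 5p = 6p + 155 gives 11p = 374, so p* = $34 and q* = 359.
With the tax collected from consumers, demand (in seller-price terms) shifts: qd = 529 − 5(p + 27.5).
New equilibrium: consumers pay $49, suppliers receive $21.5, q = 284. (Wedge: pb − ps = 27.5.)

Consumers pay $49; suppliers receive $21.5; quantity = 284.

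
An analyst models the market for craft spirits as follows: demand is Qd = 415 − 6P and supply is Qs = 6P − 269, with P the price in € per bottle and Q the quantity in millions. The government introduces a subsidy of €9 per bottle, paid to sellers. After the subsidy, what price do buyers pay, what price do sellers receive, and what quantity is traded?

Buyers pay €52.5; sellers receive €61.5; quantity = 100.

Without the subsidy, 415 − 6P = 6P − 269 gives 12P = 684, so P* = €57 and Q* = 73.
With a per-unit subsidy paid to sellers, each receives P + 9 per unit sold, so supply becomes Qs = 6(P + 9) − 269.
New equilibrium: buyers pay €52.5, sellers receive €61.5, Q = 100. (Wedge: Pb − Ps = −9.)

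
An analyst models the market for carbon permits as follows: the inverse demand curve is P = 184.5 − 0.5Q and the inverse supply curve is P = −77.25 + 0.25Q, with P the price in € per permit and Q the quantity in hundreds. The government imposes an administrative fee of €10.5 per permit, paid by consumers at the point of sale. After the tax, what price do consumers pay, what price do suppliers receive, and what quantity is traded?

Inverting to Q(P) form: Qd = 369 − 2P; Qs = 4P + 309.
Without the tax, 369 − 2P = 4P + 309 gives 6P = 60, so P* = €10 and Q* = 349.
With the tax collected from consumers, demand (in seller-price terms) shifts: Qd = 369 − 2(P + 10.5).
Solving gives Q = 335 with consumers paying €17 and suppliers receiving €6.5 (the €10.5 wedge).
The less price-elastic side of the market bears the larger share of a per-unit tax.

Consumers pay €17; suppliers receive €6.5; quantity = 335.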